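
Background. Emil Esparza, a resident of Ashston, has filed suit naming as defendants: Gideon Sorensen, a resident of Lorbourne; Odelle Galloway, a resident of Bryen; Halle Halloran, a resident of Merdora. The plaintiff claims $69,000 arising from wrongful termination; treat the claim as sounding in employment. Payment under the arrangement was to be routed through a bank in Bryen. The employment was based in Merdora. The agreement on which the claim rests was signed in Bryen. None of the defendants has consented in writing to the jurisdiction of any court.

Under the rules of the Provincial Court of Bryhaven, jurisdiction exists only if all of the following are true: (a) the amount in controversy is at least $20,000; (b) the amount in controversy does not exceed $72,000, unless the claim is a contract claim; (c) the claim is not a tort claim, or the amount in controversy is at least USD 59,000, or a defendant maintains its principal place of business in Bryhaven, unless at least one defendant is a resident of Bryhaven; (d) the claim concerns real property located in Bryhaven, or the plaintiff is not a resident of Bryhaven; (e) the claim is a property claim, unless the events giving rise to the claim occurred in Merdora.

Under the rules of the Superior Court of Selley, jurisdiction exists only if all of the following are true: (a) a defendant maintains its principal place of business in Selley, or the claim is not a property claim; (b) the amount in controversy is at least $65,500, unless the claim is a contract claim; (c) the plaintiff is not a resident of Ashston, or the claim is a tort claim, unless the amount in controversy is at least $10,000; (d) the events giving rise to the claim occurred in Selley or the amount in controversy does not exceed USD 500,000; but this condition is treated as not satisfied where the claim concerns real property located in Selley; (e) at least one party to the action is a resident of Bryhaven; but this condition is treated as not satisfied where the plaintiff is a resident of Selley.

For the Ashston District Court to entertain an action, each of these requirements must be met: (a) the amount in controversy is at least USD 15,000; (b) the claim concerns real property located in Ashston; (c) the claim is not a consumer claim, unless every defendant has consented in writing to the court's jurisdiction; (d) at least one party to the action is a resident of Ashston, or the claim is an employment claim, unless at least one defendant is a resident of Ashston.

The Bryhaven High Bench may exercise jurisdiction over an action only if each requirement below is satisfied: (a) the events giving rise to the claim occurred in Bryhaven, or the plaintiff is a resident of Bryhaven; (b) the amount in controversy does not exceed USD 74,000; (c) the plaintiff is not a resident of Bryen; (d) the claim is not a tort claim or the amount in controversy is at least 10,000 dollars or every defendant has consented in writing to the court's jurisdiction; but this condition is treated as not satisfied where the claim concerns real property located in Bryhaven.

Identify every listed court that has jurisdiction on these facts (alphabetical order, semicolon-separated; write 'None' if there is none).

the Provincial Court of Bryhaven

The Provincial Court of Bryhaven:
  (a) The amount in controversy is $69,000, which meets the USD 20,000 floor. Condition met.
  (b) The amount in controversy is USD 69,000, within the USD 72,000 ceiling. Met.
  (c) The claim is an employment claim, not a tort claim, so one alternative holds. Satisfied.
  (d) The plaintiff resides in Ashston, which is not Bryhaven — that alternative is enough. Condition met.
  (e) The claim is an employment claim, not a property claim. However, the operative events occurred in Merdora, so the 'unless' proviso supplies this condition. Met.
  → Every requirement is satisfied — jurisdiction.
The Superior Court of Selley:
  (a) The claim is an employment claim, not a property claim — that alternative is enough. Condition met.
  (b) The amount in controversy is 69,000 dollars, which meets the USD 65,500 floor. Satisfied.
  (c) The plaintiff resides in Ashston; the claim is an employment claim, not a tort claim — every alternative fails. However, the amount in controversy is 69,000 dollars, which meets the USD 10,000 floor, so the 'unless' proviso supplies this condition. Condition met.
  (d) The amount in controversy is $69,000, within the $500,000 ceiling — that alternative is enough. And the carve-out is inapplicable — the claim does not concern real property. Satisfied.
  (e) No party resides in Bryhaven. Not met.
  → At least one condition fails; no jurisdiction.
The Ashston District Court:
  (a) The amount in controversy is $69,000, which meets the 15,000 dollars floor. Satisfied.
  (b) The claim does not concern real property. Not met.
  (c) The claim is an employment claim, not a consumer claim. Met.
  (d) Emil Esparza resides in Ashston — that alternative is enough. Satisfied.
  → At least one condition fails; no jurisdiction.
The Bryhaven High Bench:
  (a) The operative events occurred in Merdora, not Bryhaven; the plaintiff resides in Ashston, not Bryhaven — none of the alternatives is met. Condition not met.
  (b) The amount in controversy is 69,000 dollars, within the USD 74,000 ceiling. Satisfied.
  (c) The plaintiff resides in Ashston, which is not Bryen. Condition met.
  (d) The claim is an employment claim, not a tort claim — that alternative is enough. The carve-out does not apply: the claim does not concern real property. Met.
  → Not every requirement is met — no jurisdiction.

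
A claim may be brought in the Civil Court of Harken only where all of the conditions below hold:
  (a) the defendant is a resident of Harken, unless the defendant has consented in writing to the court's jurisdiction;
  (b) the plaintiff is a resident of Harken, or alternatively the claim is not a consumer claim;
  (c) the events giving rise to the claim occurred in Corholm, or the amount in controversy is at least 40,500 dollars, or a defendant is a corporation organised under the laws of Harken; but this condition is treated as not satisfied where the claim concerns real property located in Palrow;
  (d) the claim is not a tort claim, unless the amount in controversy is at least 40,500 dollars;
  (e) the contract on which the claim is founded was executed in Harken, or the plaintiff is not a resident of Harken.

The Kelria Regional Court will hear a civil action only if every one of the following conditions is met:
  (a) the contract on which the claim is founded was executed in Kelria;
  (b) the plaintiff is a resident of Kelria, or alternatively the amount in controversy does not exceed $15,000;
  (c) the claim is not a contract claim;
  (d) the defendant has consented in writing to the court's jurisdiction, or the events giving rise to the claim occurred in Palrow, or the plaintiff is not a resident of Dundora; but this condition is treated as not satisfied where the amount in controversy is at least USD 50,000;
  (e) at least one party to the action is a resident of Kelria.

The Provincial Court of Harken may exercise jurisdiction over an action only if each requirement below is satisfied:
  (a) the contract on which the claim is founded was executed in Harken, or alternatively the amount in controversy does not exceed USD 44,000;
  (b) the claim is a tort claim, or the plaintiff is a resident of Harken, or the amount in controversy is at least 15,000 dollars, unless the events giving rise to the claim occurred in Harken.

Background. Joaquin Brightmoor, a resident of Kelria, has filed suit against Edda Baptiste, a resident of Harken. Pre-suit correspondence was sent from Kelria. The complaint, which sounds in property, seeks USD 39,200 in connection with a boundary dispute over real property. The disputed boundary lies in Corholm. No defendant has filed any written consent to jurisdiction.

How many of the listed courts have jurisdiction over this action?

2

The Civil Court of Harken:
  (a) The defendant resides in Harken. Condition met.
  (b) The claim is a property claim, not a consumer claim, so this disjunct is met. Condition met.
  (c) The operative events occurred in Corholm — that alternative is enough. And the carve-out is inapplicable — the property lies in Corholm, not Palrow. Condition met.
  (d) The claim is a property claim, not a tort claim. Satisfied.
  (e) The plaintiff resides in Kelria, which is not Harken, which satisfies one of the alternatives. Satisfied.
  → The court has jurisdiction.
The Kelria Regional Court:
  (a) No contract (and hence no place of execution) is alleged. Not met.
  (b) The plaintiff resides in Kelria, so this disjunct is met. Condition met.
  (c) The claim is a property claim, not a contract claim. Condition met.
  (d) The plaintiff resides in Kelria, which is not Dundora, so this disjunct is met. The exception is not triggered, since the amount in controversy is USD 39,200, below the 50,000 dollars floor. Satisfied.
  (e) Joaquin Brightmoor resides in Kelria. Met.
  → The court lacks jurisdiction.
The Provincial Court of Harken:
  (a) The amount in controversy is 39,200 dollars, within the USD 44,000 ceiling — that alternative is enough. Met.
  (b) The amount in controversy is 39,200 dollars, which meets the 15,000 dollars floor, so one alternative holds. Satisfied.
  → All conditions met; jurisdiction exists.
Courts with jurisdiction: the Civil Court of Harken, the Provincial Court of Harken — 2 in total.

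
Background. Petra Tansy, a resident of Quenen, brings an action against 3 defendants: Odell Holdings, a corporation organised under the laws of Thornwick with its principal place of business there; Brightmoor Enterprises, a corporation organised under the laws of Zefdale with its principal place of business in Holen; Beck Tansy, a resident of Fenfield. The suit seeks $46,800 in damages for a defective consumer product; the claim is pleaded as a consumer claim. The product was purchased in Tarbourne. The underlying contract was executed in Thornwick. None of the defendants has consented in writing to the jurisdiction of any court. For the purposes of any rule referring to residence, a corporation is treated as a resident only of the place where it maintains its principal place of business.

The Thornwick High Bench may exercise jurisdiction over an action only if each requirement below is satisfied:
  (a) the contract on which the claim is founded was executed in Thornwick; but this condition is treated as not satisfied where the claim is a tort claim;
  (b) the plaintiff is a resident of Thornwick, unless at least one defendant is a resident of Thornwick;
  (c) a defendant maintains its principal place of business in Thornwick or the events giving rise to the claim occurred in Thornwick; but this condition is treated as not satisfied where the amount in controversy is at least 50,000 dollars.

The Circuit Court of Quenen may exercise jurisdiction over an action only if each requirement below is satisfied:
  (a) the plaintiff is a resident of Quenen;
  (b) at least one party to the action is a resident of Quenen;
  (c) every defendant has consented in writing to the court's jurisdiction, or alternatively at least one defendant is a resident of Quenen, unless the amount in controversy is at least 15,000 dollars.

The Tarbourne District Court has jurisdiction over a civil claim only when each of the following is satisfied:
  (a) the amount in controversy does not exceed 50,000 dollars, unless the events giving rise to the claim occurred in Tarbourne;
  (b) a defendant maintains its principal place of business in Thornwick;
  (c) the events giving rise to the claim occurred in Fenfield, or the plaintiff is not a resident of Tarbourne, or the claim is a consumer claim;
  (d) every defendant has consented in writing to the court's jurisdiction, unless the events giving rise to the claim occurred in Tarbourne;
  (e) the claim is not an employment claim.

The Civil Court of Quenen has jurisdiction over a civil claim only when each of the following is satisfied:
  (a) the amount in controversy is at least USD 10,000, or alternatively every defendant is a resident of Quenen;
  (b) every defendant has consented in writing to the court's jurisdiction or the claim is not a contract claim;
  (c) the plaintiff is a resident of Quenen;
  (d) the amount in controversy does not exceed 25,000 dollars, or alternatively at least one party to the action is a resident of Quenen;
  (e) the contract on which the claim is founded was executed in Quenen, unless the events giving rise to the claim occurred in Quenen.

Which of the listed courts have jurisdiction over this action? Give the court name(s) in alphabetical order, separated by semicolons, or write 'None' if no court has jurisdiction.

The Thornwick High Bench:
  (a) The contract was executed in Thornwick. And the carve-out is inapplicable — the claim is a consumer claim, not a tort claim. Met.
  (b) The plaintiff resides in Quenen, not Thornwick. But Odell Holdings resides in Thornwick, and the 'unless' clause therefore excuses the requirement. Condition met.
  (c) Odell Holdings has its principal place of business in Thornwick, which satisfies one of the alternatives. The carve-out does not apply: the amount in controversy is 46,800 dollars, below the USD 50,000 floor. Met.
  → Every requirement is satisfied — jurisdiction.
The Circuit Court of Quenen:
  (a) The plaintiff resides in Quenen. Met.
  (b) Petra Tansy resides in Quenen. Met.
  (c) No such written consent has been filed; no defendant resides in Quenen (they reside in Thornwick, Holen, Fenfield) — none of the alternatives is met. The proviso rescues it, though: the amount in controversy is USD 46,800, which meets the USD 15,000 floor. Condition met.
  → The court has jurisdiction.
The Tarbourne District Court:
  (a) The amount in controversy is $46,800, within the 50,000 dollars ceiling. Met.
  (b) Odell Holdings has its principal place of business in Thornwick. Met.
  (c) The plaintiff resides in Quenen, which is not Tarbourne, so this disjunct is met. Satisfied.
  (d) No such written consent has been filed. The proviso rescues it, though: the operative events occurred in Tarbourne. Met.
  (e) The claim is a consumer claim, not an employment claim. Condition met.
  → Every requirement is satisfied — jurisdiction.
The Civil Court of Quenen:
  (a) The amount in controversy is $46,800, which meets the 10,000 dollars floor, so one alternative holds. Satisfied.
  (b) The claim is a consumer claim, not a contract claim, so this disjunct is met. Satisfied.
  (c) The plaintiff resides in Quenen. Condition met.
  (d) Petra Tansy resides in Quenen, so this disjunct is met. Satisfied.
  (e) The contract was executed in Thornwick, not Quenen. Nor does the 'unless' clause help: the operative events occurred in Tarbourne, not Quenen. Not met.
  → At least one condition fails; no jurisdiction.

the Circuit Court of Quenen; the Tarbourne District Court; the Thornwick High Bench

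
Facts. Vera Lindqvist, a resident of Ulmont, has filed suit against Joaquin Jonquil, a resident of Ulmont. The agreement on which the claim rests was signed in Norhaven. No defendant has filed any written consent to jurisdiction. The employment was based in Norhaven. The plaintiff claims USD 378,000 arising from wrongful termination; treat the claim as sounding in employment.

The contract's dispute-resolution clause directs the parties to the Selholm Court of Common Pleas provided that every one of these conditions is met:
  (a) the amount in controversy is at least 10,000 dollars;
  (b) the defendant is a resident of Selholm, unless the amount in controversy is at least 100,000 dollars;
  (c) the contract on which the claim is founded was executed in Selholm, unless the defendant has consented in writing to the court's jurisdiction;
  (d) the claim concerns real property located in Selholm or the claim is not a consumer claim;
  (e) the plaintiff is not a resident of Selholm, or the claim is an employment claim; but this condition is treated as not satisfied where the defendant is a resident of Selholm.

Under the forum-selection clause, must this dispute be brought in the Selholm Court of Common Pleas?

The Selholm Court of Common Pleas:
  (a) The amount in controversy is 378,000 dollars, which meets the 10,000 dollars floor. Met.
  (b) The defendant resides in Ulmont, not Selholm. But the amount in controversy is $378,000, which meets the 100,000 dollars floor, and the 'unless' clause therefore excuses the requirement. Met.
  (c) The contract was executed in Norhaven, not Selholm. The proviso offers no rescue either, since no such written consent has been filed. Condition not met.
  (d) The claim is an employment claim, not a consumer claim, so this disjunct is met. Condition met.
  (e) The plaintiff resides in Ulmont, which is not Selholm, so this disjunct is met. The exception is not triggered, since the defendant resides in Ulmont, not Selholm. Condition met.
  → The clause does not apply.

No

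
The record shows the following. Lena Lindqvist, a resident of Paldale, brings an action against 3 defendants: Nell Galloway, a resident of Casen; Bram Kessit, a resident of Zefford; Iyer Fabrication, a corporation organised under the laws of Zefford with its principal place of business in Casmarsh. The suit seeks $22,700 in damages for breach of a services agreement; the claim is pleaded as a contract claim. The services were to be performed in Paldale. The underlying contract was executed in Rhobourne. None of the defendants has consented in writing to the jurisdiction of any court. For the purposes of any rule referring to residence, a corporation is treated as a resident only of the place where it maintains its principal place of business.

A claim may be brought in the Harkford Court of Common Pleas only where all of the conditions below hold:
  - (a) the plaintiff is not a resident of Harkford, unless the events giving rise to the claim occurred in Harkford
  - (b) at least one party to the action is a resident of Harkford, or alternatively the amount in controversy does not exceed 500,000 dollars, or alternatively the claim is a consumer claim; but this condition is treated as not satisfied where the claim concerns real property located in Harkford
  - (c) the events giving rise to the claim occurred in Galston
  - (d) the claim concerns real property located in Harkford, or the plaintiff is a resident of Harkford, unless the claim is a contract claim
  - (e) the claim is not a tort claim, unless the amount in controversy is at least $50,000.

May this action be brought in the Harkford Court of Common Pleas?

The Harkford Court of Common Pleas:
  (a) The plaintiff resides in Paldale, which is not Harkford. Satisfied.
  (b) The amount in controversy is 22,700 dollars, within the $500,000 ceiling — that alternative is enough. And the carve-out is inapplicable — the claim does not concern real property. Met.
  (c) The operative events occurred in Paldale, not Galston. Not met.
  (d) The claim does not concern real property; the plaintiff resides in Paldale, not Harkford — none of the alternatives is met. However, the claim is a contract claim, so the 'unless' proviso supplies this condition. Satisfied.
  (e) The claim is a contract claim, not a tort claim. Condition met.
  → At least one condition fails; no jurisdiction.

No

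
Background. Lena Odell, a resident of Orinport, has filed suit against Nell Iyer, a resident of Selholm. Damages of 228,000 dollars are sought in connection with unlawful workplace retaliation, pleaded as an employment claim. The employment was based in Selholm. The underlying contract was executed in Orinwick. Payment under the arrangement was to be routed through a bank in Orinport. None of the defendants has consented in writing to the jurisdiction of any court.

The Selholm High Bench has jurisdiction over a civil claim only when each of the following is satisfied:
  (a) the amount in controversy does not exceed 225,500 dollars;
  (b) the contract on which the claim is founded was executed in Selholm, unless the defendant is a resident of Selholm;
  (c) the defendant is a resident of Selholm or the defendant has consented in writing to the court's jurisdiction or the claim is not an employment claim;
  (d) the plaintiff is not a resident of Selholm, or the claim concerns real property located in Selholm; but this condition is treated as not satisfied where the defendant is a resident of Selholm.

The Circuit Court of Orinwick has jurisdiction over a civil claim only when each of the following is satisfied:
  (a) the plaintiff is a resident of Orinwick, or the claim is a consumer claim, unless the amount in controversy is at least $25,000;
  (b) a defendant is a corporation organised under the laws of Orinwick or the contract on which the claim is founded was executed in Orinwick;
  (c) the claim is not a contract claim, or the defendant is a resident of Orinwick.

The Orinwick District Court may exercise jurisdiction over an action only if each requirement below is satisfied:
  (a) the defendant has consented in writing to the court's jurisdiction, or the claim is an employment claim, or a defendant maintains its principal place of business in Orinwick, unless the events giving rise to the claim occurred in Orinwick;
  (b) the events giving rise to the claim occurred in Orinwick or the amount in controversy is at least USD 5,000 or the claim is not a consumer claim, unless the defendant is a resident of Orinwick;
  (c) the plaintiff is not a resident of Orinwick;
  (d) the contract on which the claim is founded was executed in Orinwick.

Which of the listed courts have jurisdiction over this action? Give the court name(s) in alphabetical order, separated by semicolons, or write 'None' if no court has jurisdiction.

the Circuit Court of Orinwick; the Orinwick District Court

The Selholm High Bench:
  (a) The amount in controversy is USD 228,000, above the $225,500 ceiling. Fails.
  (b) The contract was executed in Orinwick, not Selholm. However, the defendant resides in Selholm, so the 'unless' proviso supplies this condition. Condition met.
  (c) The defendant resides in Selholm, so this disjunct is met. Satisfied.
  (d) The plaintiff resides in Orinport, which is not Selholm — that alternative is enough. But the defendant resides in Selholm, triggering the carve-out and defeating this condition. Fails.
  → The court lacks jurisdiction.
The Circuit Court of Orinwick:
  (a) The plaintiff resides in Orinport, not Orinwick; the claim is an employment claim, not a consumer claim — none of the alternatives is met. But the amount in controversy is USD 228,000, which meets the $25,000 floor, and the 'unless' clause therefore excuses the requirement. Satisfied.
  (b) The contract was executed in Orinwick, so one alternative holds. Met.
  (c) The claim is an employment claim, not a contract claim — that alternative is enough. Condition met.
  → All conditions met; jurisdiction exists.
The Orinwick District Court:
  (a) The claim is an employment claim, so one alternative holds. Satisfied.
  (b) The amount in controversy is $228,000, which meets the $5,000 floor — that alternative is enough. Condition met.
  (c) The plaintiff resides in Orinport, which is not Orinwick. Met.
  (d) The contract was executed in Orinwick. Condition met.
  → Jurisdiction lies.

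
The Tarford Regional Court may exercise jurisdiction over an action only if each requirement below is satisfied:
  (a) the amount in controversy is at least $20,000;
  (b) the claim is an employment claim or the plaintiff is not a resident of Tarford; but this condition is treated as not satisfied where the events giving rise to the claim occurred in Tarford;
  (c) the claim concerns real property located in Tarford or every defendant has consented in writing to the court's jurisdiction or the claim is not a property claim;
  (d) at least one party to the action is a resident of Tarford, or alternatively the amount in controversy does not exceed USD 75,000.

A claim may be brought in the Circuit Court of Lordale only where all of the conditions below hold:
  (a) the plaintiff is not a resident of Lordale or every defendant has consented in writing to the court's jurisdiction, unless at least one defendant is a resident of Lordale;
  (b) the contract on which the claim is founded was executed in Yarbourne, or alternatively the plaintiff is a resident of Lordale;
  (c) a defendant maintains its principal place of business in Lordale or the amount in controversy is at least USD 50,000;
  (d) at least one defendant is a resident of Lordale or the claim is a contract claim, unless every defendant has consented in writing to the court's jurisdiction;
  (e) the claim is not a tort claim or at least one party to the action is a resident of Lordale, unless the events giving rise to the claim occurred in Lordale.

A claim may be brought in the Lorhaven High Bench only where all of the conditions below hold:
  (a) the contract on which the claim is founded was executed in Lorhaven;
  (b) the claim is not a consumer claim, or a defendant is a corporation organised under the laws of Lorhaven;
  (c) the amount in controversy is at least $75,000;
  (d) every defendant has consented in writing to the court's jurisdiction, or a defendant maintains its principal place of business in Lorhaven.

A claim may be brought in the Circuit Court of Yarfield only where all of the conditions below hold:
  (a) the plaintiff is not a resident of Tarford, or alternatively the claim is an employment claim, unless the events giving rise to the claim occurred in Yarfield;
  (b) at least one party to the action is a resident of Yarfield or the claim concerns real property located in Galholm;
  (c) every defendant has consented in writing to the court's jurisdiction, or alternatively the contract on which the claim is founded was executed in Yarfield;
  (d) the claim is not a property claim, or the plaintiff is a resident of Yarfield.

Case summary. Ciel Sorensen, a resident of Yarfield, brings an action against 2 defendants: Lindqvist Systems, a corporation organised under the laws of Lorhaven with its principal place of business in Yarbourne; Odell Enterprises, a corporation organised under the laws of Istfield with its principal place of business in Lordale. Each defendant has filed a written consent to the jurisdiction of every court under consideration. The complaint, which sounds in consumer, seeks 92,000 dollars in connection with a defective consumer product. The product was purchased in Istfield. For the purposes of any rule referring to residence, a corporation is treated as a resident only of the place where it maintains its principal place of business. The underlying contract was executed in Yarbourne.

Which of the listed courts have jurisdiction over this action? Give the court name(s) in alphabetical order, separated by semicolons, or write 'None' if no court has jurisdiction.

the Circuit Court of Lordale; the Circuit Court of Yarfield

The Tarford Regional Court:
  (a) The amount in controversy is 92,000 dollars, which meets the USD 20,000 floor. Satisfied.
  (b) The plaintiff resides in Yarfield, which is not Tarford, so one alternative holds. The carve-out does not apply: the operative events occurred in Istfield, not Tarford. Satisfied.
  (c) Every defendant has filed written consent — that alternative is enough. Condition met.
  (d) No party resides in Tarford; the amount in controversy is USD 92,000, above the $75,000 ceiling — none of the alternatives is met. Not satisfied.
  → No jurisdiction.
The Circuit Court of Lordale:
  (a) The plaintiff resides in Yarfield, which is not Lordale — that alternative is enough. Met.
  (b) The contract was executed in Yarbourne — that alternative is enough. Satisfied.
  (c) Odell Enterprises has its principal place of business in Lordale, so one alternative holds. Satisfied.
  (d) Odell Enterprises resides in Lordale — that alternative is enough. Satisfied.
  (e) The claim is a consumer claim, not a tort claim — that alternative is enough. Satisfied.
  → Every requirement is satisfied — jurisdiction.
The Lorhaven High Bench:
  (a) The contract was executed in Yarbourne, not Lorhaven. Not met.
  (b) Lindqvist Systems is organised under the laws of Lorhaven — that alternative is enough. Condition met.
  (c) The amount in controversy is USD 92,000, which meets the USD 75,000 floor. Met.
  (d) Every defendant has filed written consent, so one alternative holds. Satisfied.
  → At least one condition fails; no jurisdiction.
The Circuit Court of Yarfield:
  (a) The plaintiff resides in Yarfield, which is not Tarford, which satisfies one of the alternatives. Met.
  (b) Ciel Sorensen resides in Yarfield — that alternative is enough. Condition met.
  (c) Every defendant has filed written consent, which satisfies one of the alternatives. Satisfied.
  (d) The claim is a consumer claim, not a property claim, which satisfies one of the alternatives. Condition met.
  → Every requirement is satisfied — jurisdiction.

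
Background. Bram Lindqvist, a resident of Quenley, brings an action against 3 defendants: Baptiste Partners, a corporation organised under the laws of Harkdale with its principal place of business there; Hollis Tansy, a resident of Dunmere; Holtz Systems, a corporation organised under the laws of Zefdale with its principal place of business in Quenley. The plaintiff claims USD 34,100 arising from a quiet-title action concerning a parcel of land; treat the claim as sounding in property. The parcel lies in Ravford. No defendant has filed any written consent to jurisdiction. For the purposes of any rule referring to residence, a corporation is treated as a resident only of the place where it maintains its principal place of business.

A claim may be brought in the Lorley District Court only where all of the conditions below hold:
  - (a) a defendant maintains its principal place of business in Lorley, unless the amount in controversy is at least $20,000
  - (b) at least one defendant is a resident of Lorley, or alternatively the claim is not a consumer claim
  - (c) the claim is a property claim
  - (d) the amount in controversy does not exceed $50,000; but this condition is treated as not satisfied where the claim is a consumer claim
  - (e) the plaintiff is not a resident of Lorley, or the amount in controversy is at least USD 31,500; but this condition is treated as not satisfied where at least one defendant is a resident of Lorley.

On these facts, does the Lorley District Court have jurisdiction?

The Lorley District Court:
  (a) The corporate defendant(s) have their principal place of business in Harkdale, Quenley, not Lorley. But the amount in controversy is $34,100, which meets the 20,000 dollars floor, and the 'unless' clause therefore excuses the requirement. Met.
  (b) The claim is a property claim, not a consumer claim, which satisfies one of the alternatives. Satisfied.
  (c) The claim is a property claim. Condition met.
  (d) The amount in controversy is 34,100 dollars, within the 50,000 dollars ceiling. And the carve-out is inapplicable — the claim is a property claim, not a consumer claim. Condition met.
  (e) The plaintiff resides in Quenley, which is not Lorley, so this disjunct is met. And the carve-out is inapplicable — no defendant resides in Lorley (they reside in Harkdale, Dunmere, Quenley). Met.
  → Jurisdiction lies.

Yes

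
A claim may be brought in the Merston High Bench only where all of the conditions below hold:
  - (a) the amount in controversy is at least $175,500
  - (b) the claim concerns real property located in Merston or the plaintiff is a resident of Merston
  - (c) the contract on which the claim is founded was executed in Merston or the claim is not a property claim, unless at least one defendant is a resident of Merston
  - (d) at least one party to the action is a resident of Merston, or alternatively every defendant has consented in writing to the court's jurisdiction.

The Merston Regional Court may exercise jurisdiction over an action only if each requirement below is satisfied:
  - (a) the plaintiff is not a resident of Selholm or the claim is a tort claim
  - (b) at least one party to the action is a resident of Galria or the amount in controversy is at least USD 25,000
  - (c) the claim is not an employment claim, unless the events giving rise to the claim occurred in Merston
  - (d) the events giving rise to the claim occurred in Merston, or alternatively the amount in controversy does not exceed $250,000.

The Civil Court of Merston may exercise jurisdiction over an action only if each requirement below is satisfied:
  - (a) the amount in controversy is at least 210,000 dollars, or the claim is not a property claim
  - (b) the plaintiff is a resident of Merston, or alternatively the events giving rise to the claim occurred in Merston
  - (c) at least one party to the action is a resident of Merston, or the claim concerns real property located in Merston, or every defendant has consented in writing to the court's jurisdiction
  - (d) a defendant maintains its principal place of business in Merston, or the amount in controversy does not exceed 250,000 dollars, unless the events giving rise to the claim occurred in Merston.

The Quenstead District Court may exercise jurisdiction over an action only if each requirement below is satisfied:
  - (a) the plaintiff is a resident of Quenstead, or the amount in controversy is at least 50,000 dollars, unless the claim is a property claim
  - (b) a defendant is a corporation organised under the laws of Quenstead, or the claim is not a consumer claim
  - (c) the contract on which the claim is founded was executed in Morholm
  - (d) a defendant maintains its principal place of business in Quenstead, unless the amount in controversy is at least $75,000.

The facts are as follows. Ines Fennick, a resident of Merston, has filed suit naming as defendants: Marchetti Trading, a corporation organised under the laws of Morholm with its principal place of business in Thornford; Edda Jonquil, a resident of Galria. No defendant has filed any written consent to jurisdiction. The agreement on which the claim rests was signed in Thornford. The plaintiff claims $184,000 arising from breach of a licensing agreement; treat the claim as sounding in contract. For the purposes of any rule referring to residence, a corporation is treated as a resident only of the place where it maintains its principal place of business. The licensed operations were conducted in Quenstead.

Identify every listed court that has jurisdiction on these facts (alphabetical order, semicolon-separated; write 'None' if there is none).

The Merston High Bench:
  (a) The amount in controversy is 184,000 dollars, which meets the 175,500 dollars floor. Condition met.
  (b) The plaintiff resides in Merston, so this disjunct is met. Satisfied.
  (c) The claim is a contract claim, not a property claim, so one alternative holds. Satisfied.
  (d) Ines Fennick resides in Merston, so this disjunct is met. Condition met.
  → The court has jurisdiction.
The Merston Regional Court:
  (a) The plaintiff resides in Merston, which is not Selholm, which satisfies one of the alternatives. Condition met.
  (b) Edda Jonquil resides in Galria — that alternative is enough. Satisfied.
  (c) The claim is a contract claim, not an employment claim. Condition met.
  (d) The amount in controversy is USD 184,000, within the USD 250,000 ceiling, so this disjunct is met. Condition met.
  → Jurisdiction lies.
The Civil Court of Merston:
  (a) The claim is a contract claim, not a property claim — that alternative is enough. Condition met.
  (b) The plaintiff resides in Merston, which satisfies one of the alternatives. Satisfied.
  (c) Ines Fennick resides in Merston — that alternative is enough. Satisfied.
  (d) The amount in controversy is $184,000, within the 250,000 dollars ceiling, so one alternative holds. Condition met.
  → All conditions met; jurisdiction exists.
The Quenstead District Court:
  (a) The amount in controversy is $184,000, which meets the $50,000 floor, so this disjunct is met. Condition met.
  (b) The claim is a contract claim, not a consumer claim, so this disjunct is met. Satisfied.
  (c) The contract was executed in Thornford, not Morholm. Condition not met.
  (d) The corporate defendant(s) have their principal place of business in Thornford, not Quenstead. The proviso rescues it, though: the amount in controversy is $184,000, which meets the $75,000 floor. Condition met.
  → No jurisdiction.

the Civil Court of Merston; the Merston High Bench; the Merston Regional Court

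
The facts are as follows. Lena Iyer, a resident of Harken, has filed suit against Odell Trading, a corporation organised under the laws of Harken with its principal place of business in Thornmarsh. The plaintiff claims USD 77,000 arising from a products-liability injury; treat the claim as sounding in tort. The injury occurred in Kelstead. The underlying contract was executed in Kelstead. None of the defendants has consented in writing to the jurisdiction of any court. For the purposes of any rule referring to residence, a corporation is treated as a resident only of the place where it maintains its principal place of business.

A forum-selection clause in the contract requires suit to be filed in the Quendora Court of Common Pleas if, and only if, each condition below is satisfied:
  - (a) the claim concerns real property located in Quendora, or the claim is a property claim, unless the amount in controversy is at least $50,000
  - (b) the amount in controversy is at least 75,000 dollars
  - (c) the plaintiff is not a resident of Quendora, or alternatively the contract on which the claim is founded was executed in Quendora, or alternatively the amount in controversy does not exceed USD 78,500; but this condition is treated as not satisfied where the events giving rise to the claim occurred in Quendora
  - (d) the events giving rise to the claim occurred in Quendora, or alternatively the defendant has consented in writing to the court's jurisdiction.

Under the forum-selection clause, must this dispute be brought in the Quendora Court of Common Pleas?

No

The Quendora Court of Common Pleas:
  (a) The claim does not concern real property; the claim is a tort claim, not a property claim — every alternative fails. But the amount in controversy is $77,000, which meets the 50,000 dollars floor, and the 'unless' clause therefore excuses the requirement. Condition met.
  (b) The amount in controversy is $77,000, which meets the USD 75,000 floor. Condition met.
  (c) The plaintiff resides in Harken, which is not Quendora, so one alternative holds. The exception is not triggered, since the operative events occurred in Kelstead, not Quendora. Condition met.
  (d) The operative events occurred in Kelstead, not Quendora; no such written consent has been filed — every alternative fails. Condition not met.
  → Forum clause is not triggered.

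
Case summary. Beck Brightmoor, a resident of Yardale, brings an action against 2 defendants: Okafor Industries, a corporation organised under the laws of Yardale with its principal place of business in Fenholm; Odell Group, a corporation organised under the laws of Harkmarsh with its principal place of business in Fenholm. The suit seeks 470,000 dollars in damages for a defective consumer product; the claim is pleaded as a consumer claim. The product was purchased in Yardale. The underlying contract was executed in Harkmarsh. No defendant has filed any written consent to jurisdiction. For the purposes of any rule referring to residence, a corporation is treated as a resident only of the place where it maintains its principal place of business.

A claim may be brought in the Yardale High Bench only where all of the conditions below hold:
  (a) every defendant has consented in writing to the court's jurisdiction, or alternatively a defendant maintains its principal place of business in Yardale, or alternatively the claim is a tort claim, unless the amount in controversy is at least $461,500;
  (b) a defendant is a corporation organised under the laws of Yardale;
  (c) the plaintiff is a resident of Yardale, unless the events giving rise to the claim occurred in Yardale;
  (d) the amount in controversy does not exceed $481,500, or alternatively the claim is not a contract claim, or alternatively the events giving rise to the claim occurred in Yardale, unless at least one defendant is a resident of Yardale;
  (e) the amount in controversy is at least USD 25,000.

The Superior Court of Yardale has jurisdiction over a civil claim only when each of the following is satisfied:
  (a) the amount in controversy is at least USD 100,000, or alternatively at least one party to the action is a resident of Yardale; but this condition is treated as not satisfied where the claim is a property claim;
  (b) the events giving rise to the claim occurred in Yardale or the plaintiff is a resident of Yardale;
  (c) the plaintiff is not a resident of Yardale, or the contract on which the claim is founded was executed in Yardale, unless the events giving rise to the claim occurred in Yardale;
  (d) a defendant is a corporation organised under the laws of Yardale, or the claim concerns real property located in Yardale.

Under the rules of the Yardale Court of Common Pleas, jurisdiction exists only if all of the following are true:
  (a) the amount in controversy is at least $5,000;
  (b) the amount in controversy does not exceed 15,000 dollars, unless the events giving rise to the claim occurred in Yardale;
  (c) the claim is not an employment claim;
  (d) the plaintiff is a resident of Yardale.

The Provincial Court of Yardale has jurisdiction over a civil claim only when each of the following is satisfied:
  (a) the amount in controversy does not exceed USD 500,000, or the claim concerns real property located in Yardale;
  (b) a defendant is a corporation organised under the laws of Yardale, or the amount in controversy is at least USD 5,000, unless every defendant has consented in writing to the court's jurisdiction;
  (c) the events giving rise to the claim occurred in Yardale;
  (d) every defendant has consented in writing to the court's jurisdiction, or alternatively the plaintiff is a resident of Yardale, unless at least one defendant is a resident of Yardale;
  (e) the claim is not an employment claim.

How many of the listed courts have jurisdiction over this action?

4

The Yardale High Bench:
  (a) No such written consent has been filed; the corporate defendant(s) have their principal place of business in Fenholm, not Yardale; the claim is a consumer claim, not a tort claim — none of the alternatives is met. However, the amount in controversy is 470,000 dollars, which meets the USD 461,500 floor, so the 'unless' proviso supplies this condition. Satisfied.
  (b) Okafor Industries is organised under the laws of Yardale. Condition met.
  (c) The plaintiff resides in Yardale. Condition met.
  (d) The amount in controversy is USD 470,000, within the 481,500 dollars ceiling, so one alternative holds. Met.
  (e) The amount in controversy is USD 470,000, which meets the $25,000 floor. Condition met.
  → Jurisdiction lies.
The Superior Court of Yardale:
  (a) The amount in controversy is 470,000 dollars, which meets the USD 100,000 floor, so one alternative holds. The carve-out does not apply: the claim is a consumer claim, not a property claim. Condition met.
  (b) The operative events occurred in Yardale, so one alternative holds. Condition met.
  (c) The plaintiff resides in Yardale; the contract was executed in Harkmarsh, not Yardale — no alternative holds. However, the operative events occurred in Yardale, so the 'unless' proviso supplies this condition. Met.
  (d) Okafor Industries is organised under the laws of Yardale, so one alternative holds. Satisfied.
  → The court has jurisdiction.
The Yardale Court of Common Pleas:
  (a) The amount in controversy is $470,000, which meets the 5,000 dollars floor. Satisfied.
  (b) The amount in controversy is USD 470,000, above the 15,000 dollars ceiling. However, the operative events occurred in Yardale, so the 'unless' proviso supplies this condition. Satisfied.
  (c) The claim is a consumer claim, not an employment claim. Satisfied.
  (d) The plaintiff resides in Yardale. Met.
  → Every requirement is satisfied — jurisdiction.
The Provincial Court of Yardale:
  (a) The amount in controversy is 470,000 dollars, within the 500,000 dollars ceiling, so one alternative holds. Satisfied.
  (b) Okafor Industries is organised under the laws of Yardale, which satisfies one of the alternatives. Condition met.
  (c) The operative events occurred in Yardale. Satisfied.
  (d) The plaintiff resides in Yardale — that alternative is enough. Satisfied.
  (e) The claim is a consumer claim, not an employment claim. Condition met.
  → Jurisdiction lies.
Courts with jurisdiction: the Yardale High Bench, the Superior Court of Yardale, the Yardale Court of Common Pleas, the Provincial Court of Yardale — 4 in total.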